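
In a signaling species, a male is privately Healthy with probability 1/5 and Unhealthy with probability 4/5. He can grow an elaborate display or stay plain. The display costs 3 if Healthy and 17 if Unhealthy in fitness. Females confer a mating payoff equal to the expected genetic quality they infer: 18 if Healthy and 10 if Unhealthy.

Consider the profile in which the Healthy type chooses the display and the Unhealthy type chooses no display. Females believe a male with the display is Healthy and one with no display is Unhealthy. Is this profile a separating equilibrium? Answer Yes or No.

Yes

Under these beliefs, the display earns mating payoff 18 and no display earns mating payoff 10.
Healthy: the display nets 18 − 3 = 15; no display nets 10. Healthy prefers the display.
Unhealthy: the display nets 18 − 17 = 1; no display nets 10. Unhealthy prefers no display.
Neither type deviates, so the separating profile is an equilibrium.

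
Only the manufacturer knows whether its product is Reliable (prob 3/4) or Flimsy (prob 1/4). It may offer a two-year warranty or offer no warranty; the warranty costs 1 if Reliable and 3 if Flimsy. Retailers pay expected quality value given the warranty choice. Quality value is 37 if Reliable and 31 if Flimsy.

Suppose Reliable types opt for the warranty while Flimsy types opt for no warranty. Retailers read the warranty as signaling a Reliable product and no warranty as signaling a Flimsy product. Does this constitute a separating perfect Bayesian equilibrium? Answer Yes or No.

No

Under these beliefs, the warranty earns price 37 and no warranty earns price 31.
Reliable: the warranty nets 37 − 1 = 36; no warranty nets 31. Reliable prefers the warranty.
Flimsy: the warranty nets 37 − 3 = 34; no warranty nets 31. Flimsy would deviate to the warranty.
Flimsy has a profitable deviation, so the profile is not an equilibrium.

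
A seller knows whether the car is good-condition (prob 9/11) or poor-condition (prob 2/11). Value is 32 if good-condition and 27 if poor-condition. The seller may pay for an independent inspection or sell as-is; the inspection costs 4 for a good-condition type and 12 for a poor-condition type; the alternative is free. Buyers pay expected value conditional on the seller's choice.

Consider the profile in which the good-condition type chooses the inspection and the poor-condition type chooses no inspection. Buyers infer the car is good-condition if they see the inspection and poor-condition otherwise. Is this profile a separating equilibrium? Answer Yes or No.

Under these beliefs, the inspection earns price 32 and no inspection earns price 27.
good-condition: the inspection nets 32 − 4 = 28; no inspection nets 27. good-condition prefers the inspection.
poor-condition: the inspection nets 32 − 12 = 20; no inspection nets 27. poor-condition prefers no inspection.
Neither type deviates, so the separating profile is an equilibrium.

Yes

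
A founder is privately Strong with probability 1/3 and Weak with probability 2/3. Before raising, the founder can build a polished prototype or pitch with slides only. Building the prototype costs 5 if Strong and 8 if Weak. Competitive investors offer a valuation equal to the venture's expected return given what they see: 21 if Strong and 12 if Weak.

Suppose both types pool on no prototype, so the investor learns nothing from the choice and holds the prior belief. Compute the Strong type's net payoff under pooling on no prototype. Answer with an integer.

Pooled valuation = 1/3·21 + 2/3·12 = 15.
Strong pays no cost for no prototype, so net payoff = 15.

15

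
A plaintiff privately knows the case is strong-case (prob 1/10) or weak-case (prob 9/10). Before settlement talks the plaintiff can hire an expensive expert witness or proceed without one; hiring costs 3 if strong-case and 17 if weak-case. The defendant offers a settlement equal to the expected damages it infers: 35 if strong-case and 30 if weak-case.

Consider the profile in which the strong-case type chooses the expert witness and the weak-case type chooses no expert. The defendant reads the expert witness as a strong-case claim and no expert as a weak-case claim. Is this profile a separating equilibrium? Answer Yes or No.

Under these beliefs, the expert witness earns settlement 35 and no expert earns settlement 30.
strong-case: the expert witness nets 35 − 3 = 32; no expert nets 30. strong-case prefers the expert witness.
weak-case: the expert witness nets 35 − 17 = 18; no expert nets 30. weak-case prefers no expert.
Neither type deviates, so the separating profile is an equilibrium.

Yes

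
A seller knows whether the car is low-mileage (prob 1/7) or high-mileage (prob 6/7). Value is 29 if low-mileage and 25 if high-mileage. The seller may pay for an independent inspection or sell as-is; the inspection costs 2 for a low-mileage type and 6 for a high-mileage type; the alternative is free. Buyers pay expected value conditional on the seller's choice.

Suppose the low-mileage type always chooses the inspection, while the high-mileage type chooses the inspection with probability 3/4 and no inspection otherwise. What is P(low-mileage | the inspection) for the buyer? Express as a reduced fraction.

P(the inspection) = (1/7)·1 + (6/7)·(3/4) = 11/14.
By Bayes' rule, P(low-mileage | the inspection) = (1/7) / (11/14) = 2/11.

2/11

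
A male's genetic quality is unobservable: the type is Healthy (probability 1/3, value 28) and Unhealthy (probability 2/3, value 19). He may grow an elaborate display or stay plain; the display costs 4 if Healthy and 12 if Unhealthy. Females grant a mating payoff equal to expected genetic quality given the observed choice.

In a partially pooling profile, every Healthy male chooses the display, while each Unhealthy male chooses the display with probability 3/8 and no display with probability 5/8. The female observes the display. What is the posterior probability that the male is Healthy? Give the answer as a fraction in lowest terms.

4/7

P(the display) = (1/3)·1 + (2/3)·(3/8) = 7/12.
By Bayes' rule, P(Healthy | the display) = (1/3) / (7/12) = 4/7.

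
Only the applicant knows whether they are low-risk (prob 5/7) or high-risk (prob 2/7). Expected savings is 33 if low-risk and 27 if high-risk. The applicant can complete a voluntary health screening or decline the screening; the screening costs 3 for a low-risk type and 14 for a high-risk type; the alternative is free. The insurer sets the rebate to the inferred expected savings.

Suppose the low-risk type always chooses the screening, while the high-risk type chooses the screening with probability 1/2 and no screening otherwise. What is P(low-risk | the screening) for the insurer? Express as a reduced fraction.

5/6

P(the screening) = (5/7)·1 + (2/7)·(1/2) = 6/7.
By Bayes' rule, P(low-risk | the screening) = (5/7) / (6/7) = 5/6.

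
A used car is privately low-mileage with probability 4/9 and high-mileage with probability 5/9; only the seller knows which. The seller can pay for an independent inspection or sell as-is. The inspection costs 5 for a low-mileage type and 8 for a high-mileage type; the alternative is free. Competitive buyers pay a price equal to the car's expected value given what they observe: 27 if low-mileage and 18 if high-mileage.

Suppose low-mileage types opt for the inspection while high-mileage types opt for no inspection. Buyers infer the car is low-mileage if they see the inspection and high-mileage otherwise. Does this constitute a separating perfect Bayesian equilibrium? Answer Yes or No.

No

Under these beliefs, the inspection earns price 27 and no inspection earns price 18.
low-mileage: the inspection nets 27 − 5 = 22; no inspection nets 18. low-mileage prefers the inspection.
high-mileage: the inspection nets 27 − 8 = 19; no inspection nets 18. high-mileage would deviate to the inspection.
high-mileage has a profitable deviation, so the profile is not an equilibrium.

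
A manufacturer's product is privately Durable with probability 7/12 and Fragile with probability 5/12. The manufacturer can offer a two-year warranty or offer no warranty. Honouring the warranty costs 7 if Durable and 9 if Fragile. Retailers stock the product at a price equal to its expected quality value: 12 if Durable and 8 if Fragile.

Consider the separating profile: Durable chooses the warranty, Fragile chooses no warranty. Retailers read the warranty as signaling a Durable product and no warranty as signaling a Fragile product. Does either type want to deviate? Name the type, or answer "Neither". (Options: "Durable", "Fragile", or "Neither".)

Durable

The warranty pays 12; no warranty pays 8.
Durable: assigned the warranty, nets 12 − 7 = 5; deviating to no warranty nets 8.
Fragile: assigned no warranty, nets 8; deviating to the warranty nets 12 − 9 = 3.
The Durable type gains 3 by deviating.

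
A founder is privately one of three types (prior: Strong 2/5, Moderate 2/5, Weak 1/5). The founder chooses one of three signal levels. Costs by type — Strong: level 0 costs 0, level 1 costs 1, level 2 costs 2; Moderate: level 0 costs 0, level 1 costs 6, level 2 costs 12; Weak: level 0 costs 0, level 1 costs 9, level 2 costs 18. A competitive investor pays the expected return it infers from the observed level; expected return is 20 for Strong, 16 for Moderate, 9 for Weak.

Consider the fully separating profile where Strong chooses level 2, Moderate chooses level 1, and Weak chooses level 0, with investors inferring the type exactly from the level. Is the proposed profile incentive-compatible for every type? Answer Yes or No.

Separating valuations: level 2 → 20, level 1 → 16, level 0 → 9.
Strong (assigned level 2): level 0: 9 − 0 = 9; level 1: 16 − 1 = 15; level 2: 20 − 2 = 18. Strong stays.
Moderate (assigned level 1): level 0: 9 − 0 = 9; level 1: 16 − 6 = 10; level 2: 20 − 12 = 8. Moderate stays.
Weak (assigned level 0): level 0: 9 − 0 = 9; level 1: 16 − 9 = 7; level 2: 20 − 18 = 2. Weak stays.
Every type prefers its assigned level; separation holds.

Yes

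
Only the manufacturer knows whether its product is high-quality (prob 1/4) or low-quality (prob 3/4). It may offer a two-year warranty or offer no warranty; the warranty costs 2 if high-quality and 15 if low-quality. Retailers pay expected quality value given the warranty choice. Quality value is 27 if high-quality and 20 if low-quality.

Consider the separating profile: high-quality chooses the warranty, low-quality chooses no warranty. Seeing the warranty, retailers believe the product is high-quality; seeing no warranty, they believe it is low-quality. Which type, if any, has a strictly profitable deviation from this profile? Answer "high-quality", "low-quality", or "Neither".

The warranty pays 27; no warranty pays 20.
high-quality: assigned the warranty, nets 27 − 2 = 25; deviating to no warranty nets 20.
low-quality: assigned no warranty, nets 20; deviating to the warranty nets 27 − 15 = 12.
Both types strictly prefer their assigned action; no profitable deviation.

Neither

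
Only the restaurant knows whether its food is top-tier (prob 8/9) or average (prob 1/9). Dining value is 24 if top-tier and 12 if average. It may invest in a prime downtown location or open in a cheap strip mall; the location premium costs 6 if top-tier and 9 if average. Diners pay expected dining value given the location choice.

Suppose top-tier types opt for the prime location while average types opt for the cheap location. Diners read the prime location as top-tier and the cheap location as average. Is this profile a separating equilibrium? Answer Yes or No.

Under these beliefs, the prime location earns price premium 24 and the cheap location earns price premium 12.
top-tier: the prime location nets 24 − 6 = 18; the cheap location nets 12. top-tier prefers the prime location.
average: the prime location nets 24 − 9 = 15; the cheap location nets 12. average would deviate to the prime location.
average has a profitable deviation, so the profile is not an equilibrium.

No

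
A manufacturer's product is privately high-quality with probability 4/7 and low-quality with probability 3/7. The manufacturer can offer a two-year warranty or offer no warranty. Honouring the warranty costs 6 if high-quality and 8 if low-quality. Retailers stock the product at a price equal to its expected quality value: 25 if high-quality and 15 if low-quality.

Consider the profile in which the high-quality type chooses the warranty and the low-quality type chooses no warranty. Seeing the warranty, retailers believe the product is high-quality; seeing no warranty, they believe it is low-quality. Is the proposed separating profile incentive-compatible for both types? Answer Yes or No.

Under these beliefs, the warranty earns price 25 and no warranty earns price 15.
high-quality: the warranty nets 25 − 6 = 19; no warranty nets 15. high-quality prefers the warranty.
low-quality: the warranty nets 25 − 8 = 17; no warranty nets 15. low-quality would deviate to the warranty.
low-quality has a profitable deviation, so the profile is not an equilibrium.

No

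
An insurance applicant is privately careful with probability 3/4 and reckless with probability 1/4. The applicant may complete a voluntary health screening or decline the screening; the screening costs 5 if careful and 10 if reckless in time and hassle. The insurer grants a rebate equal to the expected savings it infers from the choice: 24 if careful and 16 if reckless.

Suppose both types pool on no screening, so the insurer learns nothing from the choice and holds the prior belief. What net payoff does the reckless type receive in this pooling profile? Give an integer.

22

Pooled rebate = 3/4·24 + 1/4·16 = 22.
reckless pays no cost for no screening, so net payoff = 22.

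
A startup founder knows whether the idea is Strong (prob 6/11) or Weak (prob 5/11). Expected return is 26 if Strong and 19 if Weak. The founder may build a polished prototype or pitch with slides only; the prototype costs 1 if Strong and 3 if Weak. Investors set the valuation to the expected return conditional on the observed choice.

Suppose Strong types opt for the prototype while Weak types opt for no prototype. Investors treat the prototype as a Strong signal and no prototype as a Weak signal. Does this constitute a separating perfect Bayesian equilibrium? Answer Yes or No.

Under these beliefs, the prototype earns valuation 26 and no prototype earns valuation 19.
Strong: the prototype nets 26 − 1 = 25; no prototype nets 19. Strong prefers the prototype.
Weak: the prototype nets 26 − 3 = 23; no prototype nets 19. Weak would deviate to the prototype.
Weak has a profitable deviation, so the profile is not an equilibrium.

No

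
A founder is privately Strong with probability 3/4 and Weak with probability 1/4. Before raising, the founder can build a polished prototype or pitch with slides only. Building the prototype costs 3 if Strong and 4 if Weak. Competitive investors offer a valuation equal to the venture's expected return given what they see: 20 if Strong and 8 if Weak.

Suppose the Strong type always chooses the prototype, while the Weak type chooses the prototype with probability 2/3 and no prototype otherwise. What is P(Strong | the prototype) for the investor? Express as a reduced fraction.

P(the prototype) = (3/4)·1 + (1/4)·(2/3) = 11/12.
By Bayes' rule, P(Strong | the prototype) = (3/4) / (11/12) = 9/11.

9/11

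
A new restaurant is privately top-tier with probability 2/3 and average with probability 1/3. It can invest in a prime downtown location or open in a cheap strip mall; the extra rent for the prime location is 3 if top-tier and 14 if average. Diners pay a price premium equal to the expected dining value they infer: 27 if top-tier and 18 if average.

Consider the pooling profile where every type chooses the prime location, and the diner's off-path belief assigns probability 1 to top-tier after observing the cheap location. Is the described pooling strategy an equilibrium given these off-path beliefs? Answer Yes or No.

No

On path, the diner holds the prior and pays 2/3·27 + 1/3·18 = 24. Off path (the cheap location), believing top-tier, it pays 27.
top-tier: the prime location nets 24 − 3 = 21; the cheap location nets 27. top-tier would deviate.
average: the prime location nets 24 − 14 = 10; the cheap location nets 27. average would deviate.
A type deviates, so pooling fails.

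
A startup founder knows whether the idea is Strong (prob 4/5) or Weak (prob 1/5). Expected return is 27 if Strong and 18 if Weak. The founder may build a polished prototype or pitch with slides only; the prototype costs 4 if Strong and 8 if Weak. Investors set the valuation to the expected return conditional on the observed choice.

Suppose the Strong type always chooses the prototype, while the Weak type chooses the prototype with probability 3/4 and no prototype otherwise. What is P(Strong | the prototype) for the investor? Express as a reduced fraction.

P(the prototype) = (4/5)·1 + (1/5)·(3/4) = 19/20.
By Bayes' rule, P(Strong | the prototype) = (4/5) / (19/20) = 16/19.

16/19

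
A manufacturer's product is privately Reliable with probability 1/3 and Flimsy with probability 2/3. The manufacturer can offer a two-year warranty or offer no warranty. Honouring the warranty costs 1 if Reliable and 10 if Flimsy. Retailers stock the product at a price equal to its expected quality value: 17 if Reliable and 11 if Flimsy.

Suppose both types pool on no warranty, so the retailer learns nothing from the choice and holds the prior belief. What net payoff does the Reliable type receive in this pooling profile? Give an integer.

Pooled price = 1/3·17 + 2/3·11 = 13.
Reliable pays no cost for no warranty, so net payoff = 13.

13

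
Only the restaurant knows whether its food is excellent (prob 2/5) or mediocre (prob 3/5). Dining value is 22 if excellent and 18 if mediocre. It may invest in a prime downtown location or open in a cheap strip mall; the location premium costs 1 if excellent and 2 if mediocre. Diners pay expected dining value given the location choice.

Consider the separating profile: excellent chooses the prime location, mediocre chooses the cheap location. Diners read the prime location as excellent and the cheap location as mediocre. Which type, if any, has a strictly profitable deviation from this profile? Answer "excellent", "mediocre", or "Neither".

mediocre

The prime location pays 22; the cheap location pays 18.
excellent: assigned the prime location, nets 22 − 1 = 21; deviating to the cheap location nets 18.
mediocre: assigned the cheap location, nets 18; deviating to the prime location nets 22 − 2 = 20.
The mediocre type gains 2 by deviating.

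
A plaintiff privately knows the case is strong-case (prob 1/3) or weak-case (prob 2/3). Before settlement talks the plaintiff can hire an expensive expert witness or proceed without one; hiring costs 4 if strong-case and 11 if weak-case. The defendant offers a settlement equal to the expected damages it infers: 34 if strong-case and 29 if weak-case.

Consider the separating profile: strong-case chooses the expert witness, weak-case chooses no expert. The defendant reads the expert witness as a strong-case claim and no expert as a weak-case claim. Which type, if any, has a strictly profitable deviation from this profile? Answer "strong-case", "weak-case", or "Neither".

The expert witness pays 34; no expert pays 29.
strong-case: assigned the expert witness, nets 34 − 4 = 30; deviating to no expert nets 29.
weak-case: assigned no expert, nets 29; deviating to the expert witness nets 34 − 11 = 23.
Both types strictly prefer their assigned action; no profitable deviation.

Neither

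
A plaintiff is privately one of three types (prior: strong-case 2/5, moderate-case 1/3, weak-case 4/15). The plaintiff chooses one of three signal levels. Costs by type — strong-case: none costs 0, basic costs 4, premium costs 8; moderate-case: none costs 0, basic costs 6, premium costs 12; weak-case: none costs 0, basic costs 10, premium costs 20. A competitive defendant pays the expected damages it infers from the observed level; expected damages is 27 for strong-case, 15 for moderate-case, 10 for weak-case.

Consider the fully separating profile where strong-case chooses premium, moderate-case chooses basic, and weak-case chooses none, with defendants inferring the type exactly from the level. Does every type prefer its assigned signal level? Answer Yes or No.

No

Separating settlements: premium → 27, basic → 15, none → 10.
strong-case (assigned premium): none: 10 − 0 = 10; basic: 15 − 4 = 11; premium: 27 − 8 = 19. strong-case stays.
moderate-case (assigned basic): none: 10 − 0 = 10; basic: 15 − 6 = 9; premium: 27 − 12 = 15. moderate-case prefers premium.
weak-case (assigned none): none: 10 − 0 = 10; basic: 15 − 10 = 5; premium: 27 − 20 = 7. weak-case stays.
At least one type deviates; the separating profile fails.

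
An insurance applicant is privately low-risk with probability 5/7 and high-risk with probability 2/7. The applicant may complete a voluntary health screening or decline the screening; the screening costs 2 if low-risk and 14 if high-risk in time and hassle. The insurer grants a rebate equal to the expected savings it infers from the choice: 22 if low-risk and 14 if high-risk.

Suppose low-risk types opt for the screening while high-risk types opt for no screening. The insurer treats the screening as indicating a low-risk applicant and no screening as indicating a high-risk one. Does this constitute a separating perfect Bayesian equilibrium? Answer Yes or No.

Yes

Under these beliefs, the screening earns rebate 22 and no screening earns rebate 14.
low-risk: the screening nets 22 − 2 = 20; no screening nets 14. low-risk prefers the screening.
high-risk: the screening nets 22 − 14 = 8; no screening nets 14. high-risk prefers no screening.
Neither type deviates, so the separating profile is an equilibrium.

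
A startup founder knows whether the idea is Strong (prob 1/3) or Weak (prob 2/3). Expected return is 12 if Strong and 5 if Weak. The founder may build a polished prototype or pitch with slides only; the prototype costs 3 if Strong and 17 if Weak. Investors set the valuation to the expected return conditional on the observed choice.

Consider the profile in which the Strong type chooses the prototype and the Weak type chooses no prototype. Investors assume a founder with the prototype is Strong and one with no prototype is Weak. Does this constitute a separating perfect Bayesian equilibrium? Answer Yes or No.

Yes

Under these beliefs, the prototype earns valuation 12 and no prototype earns valuation 5.
Strong: the prototype nets 12 − 3 = 9; no prototype nets 5. Strong prefers the prototype.
Weak: the prototype nets 12 − 17 = -5; no prototype nets 5. Weak prefers no prototype.
Neither type deviates, so the separating profile is an equilibrium.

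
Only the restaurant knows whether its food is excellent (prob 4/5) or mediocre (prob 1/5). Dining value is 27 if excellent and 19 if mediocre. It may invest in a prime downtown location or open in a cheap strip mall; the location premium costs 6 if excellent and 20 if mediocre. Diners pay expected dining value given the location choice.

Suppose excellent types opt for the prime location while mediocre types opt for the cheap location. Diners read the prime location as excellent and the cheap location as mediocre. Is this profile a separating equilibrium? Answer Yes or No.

Under these beliefs, the prime location earns price premium 27 and the cheap location earns price premium 19.
excellent: the prime location nets 27 − 6 = 21; the cheap location nets 19. excellent prefers the prime location.
mediocre: the prime location nets 27 − 20 = 7; the cheap location nets 19. mediocre prefers the cheap location.
Neither type deviates, so the separating profile is an equilibrium.

Yes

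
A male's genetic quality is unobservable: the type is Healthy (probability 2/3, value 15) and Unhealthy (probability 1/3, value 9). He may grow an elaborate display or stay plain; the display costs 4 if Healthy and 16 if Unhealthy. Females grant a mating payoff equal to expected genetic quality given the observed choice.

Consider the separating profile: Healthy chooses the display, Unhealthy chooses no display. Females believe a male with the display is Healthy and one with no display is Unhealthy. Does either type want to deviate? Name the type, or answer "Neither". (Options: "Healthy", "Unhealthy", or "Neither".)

The display pays 15; no display pays 9.
Healthy: assigned the display, nets 15 − 4 = 11; deviating to no display nets 9.
Unhealthy: assigned no display, nets 9; deviating to the display nets 15 − 16 = -1.
Both types strictly prefer their assigned action; no profitable deviation.

Neither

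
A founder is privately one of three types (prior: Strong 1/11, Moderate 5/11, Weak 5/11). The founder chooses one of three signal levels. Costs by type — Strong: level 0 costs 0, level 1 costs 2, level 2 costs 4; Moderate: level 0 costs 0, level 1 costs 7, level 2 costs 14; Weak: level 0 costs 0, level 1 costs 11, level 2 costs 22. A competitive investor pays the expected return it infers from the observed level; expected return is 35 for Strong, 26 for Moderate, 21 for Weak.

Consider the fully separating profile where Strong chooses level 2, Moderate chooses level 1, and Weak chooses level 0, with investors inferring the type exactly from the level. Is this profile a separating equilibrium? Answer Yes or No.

No

Separating valuations: level 2 → 35, level 1 → 26, level 0 → 21.
Strong (assigned level 2): level 0: 21 − 0 = 21; level 1: 26 − 2 = 24; level 2: 35 − 4 = 31. Strong stays.
Moderate (assigned level 1): level 0: 21 − 0 = 21; level 1: 26 − 7 = 19; level 2: 35 − 14 = 21. Moderate prefers level 0.
Weak (assigned level 0): level 0: 21 − 0 = 21; level 1: 26 − 11 = 15; level 2: 35 − 22 = 13. Weak stays.
At least one type deviates; the separating profile fails.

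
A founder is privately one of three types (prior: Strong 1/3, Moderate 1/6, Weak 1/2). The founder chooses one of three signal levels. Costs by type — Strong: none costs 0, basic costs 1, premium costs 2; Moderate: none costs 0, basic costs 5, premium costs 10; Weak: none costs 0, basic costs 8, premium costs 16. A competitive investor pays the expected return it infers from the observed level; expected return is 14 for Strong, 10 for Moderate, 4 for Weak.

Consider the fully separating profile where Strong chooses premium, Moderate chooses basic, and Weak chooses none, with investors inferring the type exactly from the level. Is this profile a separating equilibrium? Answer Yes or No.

Separating valuations: premium → 14, basic → 10, none → 4.
Strong (assigned premium): none: 4 − 0 = 4; basic: 10 − 1 = 9; premium: 14 − 2 = 12. Strong stays.
Moderate (assigned basic): none: 4 − 0 = 4; basic: 10 − 5 = 5; premium: 14 − 10 = 4. Moderate stays.
Weak (assigned none): none: 4 − 0 = 4; basic: 10 − 8 = 2; premium: 14 − 16 = -2. Weak stays.
Every type prefers its assigned level; separation holds.

Yes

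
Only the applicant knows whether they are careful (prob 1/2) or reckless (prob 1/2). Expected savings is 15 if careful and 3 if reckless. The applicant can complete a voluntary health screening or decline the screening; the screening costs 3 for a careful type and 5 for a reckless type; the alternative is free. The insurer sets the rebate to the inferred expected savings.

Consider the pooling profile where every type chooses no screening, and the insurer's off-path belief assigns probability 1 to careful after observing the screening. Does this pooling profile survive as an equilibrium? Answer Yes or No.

No

On path, the insurer holds the prior and pays 1/2·15 + 1/2·3 = 9. Off path (the screening), believing careful, it pays 15.
careful: no screening nets 9; the screening nets 15 − 3 = 12. careful would deviate.
reckless: no screening nets 9; the screening nets 15 − 5 = 10. reckless would deviate.
A type deviates, so pooling fails.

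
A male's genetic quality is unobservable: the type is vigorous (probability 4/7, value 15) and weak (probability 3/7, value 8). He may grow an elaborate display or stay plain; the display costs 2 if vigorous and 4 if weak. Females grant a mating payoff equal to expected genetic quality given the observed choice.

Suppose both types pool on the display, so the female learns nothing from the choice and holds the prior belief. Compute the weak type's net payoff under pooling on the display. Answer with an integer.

Pooled mating payoff = 4/7·15 + 3/7·8 = 12.
weak pays cost 4 for the display, so net payoff = 12 − 4 = 8.

8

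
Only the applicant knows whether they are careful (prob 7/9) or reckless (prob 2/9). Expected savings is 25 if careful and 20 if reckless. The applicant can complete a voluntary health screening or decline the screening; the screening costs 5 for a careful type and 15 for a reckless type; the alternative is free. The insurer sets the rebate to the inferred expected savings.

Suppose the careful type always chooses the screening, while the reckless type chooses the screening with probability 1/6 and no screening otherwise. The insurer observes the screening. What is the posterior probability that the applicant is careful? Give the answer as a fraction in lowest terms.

P(the screening) = (7/9)·1 + (2/9)·(1/6) = 22/27.
By Bayes' rule, P(careful | the screening) = (7/9) / (22/27) = 21/22.

21/22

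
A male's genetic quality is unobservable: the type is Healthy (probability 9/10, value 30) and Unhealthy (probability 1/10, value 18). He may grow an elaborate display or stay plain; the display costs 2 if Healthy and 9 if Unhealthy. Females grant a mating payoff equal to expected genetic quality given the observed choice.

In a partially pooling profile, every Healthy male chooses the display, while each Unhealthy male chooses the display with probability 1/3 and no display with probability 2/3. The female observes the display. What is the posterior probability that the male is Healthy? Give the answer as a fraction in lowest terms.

P(the display) = (9/10)·1 + (1/10)·(1/3) = 14/15.
By Bayes' rule, P(Healthy | the display) = (9/10) / (14/15) = 27/28.

27/28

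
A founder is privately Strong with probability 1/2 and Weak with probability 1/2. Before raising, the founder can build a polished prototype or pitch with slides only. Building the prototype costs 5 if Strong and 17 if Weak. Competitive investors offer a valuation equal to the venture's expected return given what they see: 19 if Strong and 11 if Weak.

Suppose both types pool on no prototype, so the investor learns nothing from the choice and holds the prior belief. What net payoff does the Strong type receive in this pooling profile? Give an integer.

Pooled valuation = 1/2·19 + 1/2·11 = 15.
Strong pays no cost for no prototype, so net payoff = 15.

15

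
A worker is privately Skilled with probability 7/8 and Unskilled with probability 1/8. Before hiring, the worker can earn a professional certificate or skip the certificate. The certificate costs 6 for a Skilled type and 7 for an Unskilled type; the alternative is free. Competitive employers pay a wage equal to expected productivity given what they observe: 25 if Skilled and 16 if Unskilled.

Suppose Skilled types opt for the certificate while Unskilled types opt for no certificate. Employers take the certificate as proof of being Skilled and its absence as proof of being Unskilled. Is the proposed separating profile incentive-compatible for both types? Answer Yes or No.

Under these beliefs, the certificate earns wage 25 and no certificate earns wage 16.
Skilled: the certificate nets 25 − 6 = 19; no certificate nets 16. Skilled prefers the certificate.
Unskilled: the certificate nets 25 − 7 = 18; no certificate nets 16. Unskilled would deviate to the certificate.
Unskilled has a profitable deviation, so the profile is not an equilibrium.

No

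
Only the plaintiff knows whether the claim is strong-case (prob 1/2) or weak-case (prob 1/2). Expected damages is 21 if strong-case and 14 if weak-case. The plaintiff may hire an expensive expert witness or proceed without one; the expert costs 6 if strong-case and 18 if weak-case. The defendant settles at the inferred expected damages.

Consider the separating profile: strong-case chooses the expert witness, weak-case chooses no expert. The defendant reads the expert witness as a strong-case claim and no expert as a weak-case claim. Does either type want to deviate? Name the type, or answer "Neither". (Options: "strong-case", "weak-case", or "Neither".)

The expert witness pays 21; no expert pays 14.
strong-case: assigned the expert witness, nets 21 − 6 = 15; deviating to no expert nets 14.
weak-case: assigned no expert, nets 14; deviating to the expert witness nets 21 − 18 = 3.
Both types strictly prefer their assigned action; no profitable deviation.

Neither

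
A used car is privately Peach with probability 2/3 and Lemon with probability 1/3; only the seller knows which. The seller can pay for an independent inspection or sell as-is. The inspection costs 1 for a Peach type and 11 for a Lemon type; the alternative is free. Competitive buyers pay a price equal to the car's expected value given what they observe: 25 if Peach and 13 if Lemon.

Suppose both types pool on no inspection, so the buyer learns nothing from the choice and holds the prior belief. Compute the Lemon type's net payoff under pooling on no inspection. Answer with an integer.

21

Pooled price = 2/3·25 + 1/3·13 = 21.
Lemon pays no cost for no inspection, so net payoff = 21.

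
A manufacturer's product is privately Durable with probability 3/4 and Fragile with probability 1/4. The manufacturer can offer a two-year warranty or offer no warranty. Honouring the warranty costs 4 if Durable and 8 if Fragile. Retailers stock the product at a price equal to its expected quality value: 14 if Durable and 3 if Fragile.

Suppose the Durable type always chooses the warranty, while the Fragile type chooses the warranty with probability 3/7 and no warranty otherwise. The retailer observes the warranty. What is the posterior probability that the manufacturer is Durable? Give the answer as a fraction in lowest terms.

P(the warranty) = (3/4)·1 + (1/4)·(3/7) = 6/7.
By Bayes' rule, P(Durable | the warranty) = (3/4) / (6/7) = 7/8.

7/8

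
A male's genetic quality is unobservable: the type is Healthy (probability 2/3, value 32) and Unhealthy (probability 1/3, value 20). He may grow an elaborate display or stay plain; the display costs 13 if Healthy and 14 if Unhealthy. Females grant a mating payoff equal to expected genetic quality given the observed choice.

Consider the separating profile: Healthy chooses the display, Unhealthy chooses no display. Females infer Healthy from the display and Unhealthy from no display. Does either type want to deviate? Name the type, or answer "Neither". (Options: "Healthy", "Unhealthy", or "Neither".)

The display pays 32; no display pays 20.
Healthy: assigned the display, nets 32 − 13 = 19; deviating to no display nets 20.
Unhealthy: assigned no display, nets 20; deviating to the display nets 32 − 14 = 18.
The Healthy type gains 1 by deviating.

Healthy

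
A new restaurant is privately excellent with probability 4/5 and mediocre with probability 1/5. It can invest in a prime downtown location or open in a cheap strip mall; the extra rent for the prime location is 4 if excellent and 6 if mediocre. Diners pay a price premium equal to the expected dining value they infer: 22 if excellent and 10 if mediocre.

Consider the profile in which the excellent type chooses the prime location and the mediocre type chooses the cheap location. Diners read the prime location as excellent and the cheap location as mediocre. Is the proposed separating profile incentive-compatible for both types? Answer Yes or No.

No

Under these beliefs, the prime location earns price premium 22 and the cheap location earns price premium 10.
excellent: the prime location nets 22 − 4 = 18; the cheap location nets 10. excellent prefers the prime location.
mediocre: the prime location nets 22 − 6 = 16; the cheap location nets 10. mediocre would deviate to the prime location.
mediocre has a profitable deviation, so the profile is not an equilibrium.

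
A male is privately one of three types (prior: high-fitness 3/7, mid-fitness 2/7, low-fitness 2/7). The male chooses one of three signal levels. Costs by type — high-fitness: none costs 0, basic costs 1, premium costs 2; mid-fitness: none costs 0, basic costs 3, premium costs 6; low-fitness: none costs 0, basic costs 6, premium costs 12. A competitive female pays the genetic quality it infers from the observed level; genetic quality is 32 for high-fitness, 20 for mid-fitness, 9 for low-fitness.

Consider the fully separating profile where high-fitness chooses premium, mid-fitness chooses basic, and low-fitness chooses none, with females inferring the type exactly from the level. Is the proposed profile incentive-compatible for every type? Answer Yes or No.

Separating mating payoffs: premium → 32, basic → 20, none → 9.
high-fitness (assigned premium): none: 9 − 0 = 9; basic: 20 − 1 = 19; premium: 32 − 2 = 30. high-fitness stays.
mid-fitness (assigned basic): none: 9 − 0 = 9; basic: 20 − 3 = 17; premium: 32 − 6 = 26. mid-fitness prefers premium.
low-fitness (assigned none): none: 9 − 0 = 9; basic: 20 − 6 = 14; premium: 32 − 12 = 20. low-fitness prefers premium.
At least one type deviates; the separating profile fails.

No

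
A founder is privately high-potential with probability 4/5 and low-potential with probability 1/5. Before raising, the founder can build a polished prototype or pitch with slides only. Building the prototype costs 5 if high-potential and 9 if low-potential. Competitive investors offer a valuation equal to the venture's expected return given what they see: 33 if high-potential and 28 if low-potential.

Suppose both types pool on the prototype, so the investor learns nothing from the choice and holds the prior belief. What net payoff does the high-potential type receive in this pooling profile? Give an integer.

Pooled valuation = 4/5·33 + 1/5·28 = 32.
high-potential pays cost 5 for the prototype, so net payoff = 32 − 5 = 27.

27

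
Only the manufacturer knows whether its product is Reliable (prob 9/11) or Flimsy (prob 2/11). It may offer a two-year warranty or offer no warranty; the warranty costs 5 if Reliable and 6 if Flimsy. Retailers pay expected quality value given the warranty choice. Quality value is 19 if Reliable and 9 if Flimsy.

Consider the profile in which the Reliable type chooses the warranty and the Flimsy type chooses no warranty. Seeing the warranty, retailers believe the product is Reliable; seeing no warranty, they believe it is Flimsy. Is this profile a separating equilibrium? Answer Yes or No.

No

Under these beliefs, the warranty earns price 19 and no warranty earns price 9.
Reliable: the warranty nets 19 − 5 = 14; no warranty nets 9. Reliable prefers the warranty.
Flimsy: the warranty nets 19 − 6 = 13; no warranty nets 9. Flimsy would deviate to the warranty.
Flimsy has a profitable deviation, so the profile is not an equilibrium.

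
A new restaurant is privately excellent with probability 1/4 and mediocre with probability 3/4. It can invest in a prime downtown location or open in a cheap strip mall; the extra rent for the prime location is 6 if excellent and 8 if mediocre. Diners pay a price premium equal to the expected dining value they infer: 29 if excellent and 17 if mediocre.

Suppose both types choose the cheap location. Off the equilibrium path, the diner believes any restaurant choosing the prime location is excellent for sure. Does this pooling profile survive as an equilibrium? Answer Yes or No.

No

On path, the diner holds the prior and pays 1/4·29 + 3/4·17 = 20. Off path (the prime location), believing excellent, it pays 29.
excellent: the cheap location nets 20; the prime location nets 29 − 6 = 23. excellent would deviate.
mediocre: the cheap location nets 20; the prime location nets 29 − 8 = 21. mediocre would deviate.
A type deviates, so pooling fails.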